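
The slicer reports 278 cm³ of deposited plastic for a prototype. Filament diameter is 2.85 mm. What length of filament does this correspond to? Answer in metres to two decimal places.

43.58 m

Filament cross-section = π × (2.85/2)² = 6.3794 mm².
Length = 278 cm³ / 6.3794 mm² = 278000 / 6.3794 = 43577.77 mm = 43.58 m.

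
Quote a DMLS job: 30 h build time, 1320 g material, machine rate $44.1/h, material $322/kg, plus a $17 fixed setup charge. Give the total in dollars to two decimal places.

$1765.04

Machine-time cost: 44.1 × 30 → $1323.00.
Feedstock cost = 322 × 1320/1000, so $425.04.
Adding setup: 1323.00 + 425.04 + 17 → $1765.04.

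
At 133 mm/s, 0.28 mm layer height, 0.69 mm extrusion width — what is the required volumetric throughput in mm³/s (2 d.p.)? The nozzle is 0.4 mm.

Extrusion cross-section: 0.28 × 0.69 → 0.1932 mm².
Volumetric flow = 133 × 0.1932 = 25.70 mm³/s.

25.70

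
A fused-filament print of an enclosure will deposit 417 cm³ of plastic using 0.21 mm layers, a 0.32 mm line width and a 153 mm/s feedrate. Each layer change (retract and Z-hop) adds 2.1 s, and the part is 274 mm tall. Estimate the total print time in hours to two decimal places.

Line area: 0.21 × 0.32 → 0.0672 mm².
Path length: 417000 mm³ / 0.0672 mm² → 6205357.1 mm.
Time extruding = 6205357.1 / 153 = 40557.9 s.
Layers = ⌈274/0.21⌉ = 1305.
Layer-change overhead = 1305 × 2.1 = 2740.5 s.
Altogether 40557.9 + 2740.5 = 43298.4 s, i.e. 12.03 hours.

12.03 hours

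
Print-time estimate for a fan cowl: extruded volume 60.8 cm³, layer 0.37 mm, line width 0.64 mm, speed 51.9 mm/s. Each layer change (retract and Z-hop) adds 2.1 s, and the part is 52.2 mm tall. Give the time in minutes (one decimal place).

Bead cross-section = 0.37 × 0.64 = 0.2368 mm².
Total extruded path = 60800/0.2368 = 256756.8 mm.
Extrusion time = 256756.8 / 51.9, so 4947.1 s.
Layers = ⌈52.2/0.37⌉ = 142.
Z-hop total = 142 × 2.1 = 298.2 s.
Total = 4947.1 + 298.2 = 5245.3 s = 87.4 minutes.

87.4 minutes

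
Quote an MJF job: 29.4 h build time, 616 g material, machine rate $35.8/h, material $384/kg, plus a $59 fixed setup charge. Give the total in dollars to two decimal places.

Machine cost = 35.8 × 29.4, so $1052.52.
Material charge = 384 × 616/1000 = $236.544.
Adding setup: 1052.52 + 236.544 + 59 → 1348.064 ≈ $1348.06.

$1348.06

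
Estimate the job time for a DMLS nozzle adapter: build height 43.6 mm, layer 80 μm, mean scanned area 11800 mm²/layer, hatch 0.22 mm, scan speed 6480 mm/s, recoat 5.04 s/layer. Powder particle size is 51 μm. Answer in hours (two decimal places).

2.02 hours

Number of layers: 43.6 / 0.08 → 545 (rounded up).
Scan path per layer = 11800 / 0.22 = 53636.4 mm.
Scan time per layer = 53636.4 / 6480, so 8.2772 s.
Per-layer time = 8.2772 + 5.04 = 13.3172 s.
Total: 545 × 13.3172 s = 7257.874 s → 2.02 hours.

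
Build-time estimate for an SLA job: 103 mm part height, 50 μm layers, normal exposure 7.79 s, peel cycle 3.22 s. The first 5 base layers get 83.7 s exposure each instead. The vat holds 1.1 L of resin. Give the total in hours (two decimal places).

6.41 hours

Number of layers: 103 / 0.05 → 2060 (rounded up).
Bottom layers: 5 × (83.7 + 3.22) → 434.6 s.
Normal layers: 2055 × (7.79 + 3.22) → 22625.55 s.
Total = 434.6 + 22625.55 = 23060.15 s = 6.41 hours.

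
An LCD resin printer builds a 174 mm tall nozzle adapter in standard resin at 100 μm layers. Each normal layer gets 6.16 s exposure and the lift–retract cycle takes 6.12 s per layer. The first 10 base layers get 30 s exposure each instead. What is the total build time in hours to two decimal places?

Layers = ⌈174/0.1⌉ = 1740.
Burn-in layers = 10 × (30 + 6.12) = 361.2 s.
Normal layers = 1730 × (6.16 + 6.12), so 21244.4 s.
Sum: 361.2 + 21244.4 = 21605.6 s → 6.00 hours.

6.00 hours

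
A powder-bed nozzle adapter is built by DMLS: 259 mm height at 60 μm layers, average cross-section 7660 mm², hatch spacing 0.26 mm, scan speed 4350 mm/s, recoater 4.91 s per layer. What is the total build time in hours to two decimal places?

14.01 hours

Number of layers: 259 / 0.06 → 4317 (rounded up).
Scan path per layer = 7660 / 0.26 = 29461.5 mm.
Scan time per layer: 29461.5 / 4350 → 6.7728 s.
Per-layer time: 6.7728 + 4.91 → 11.6828 s.
4317 layers × 11.6828 s/layer = 50434.6476 s, i.e. 14.01 hours.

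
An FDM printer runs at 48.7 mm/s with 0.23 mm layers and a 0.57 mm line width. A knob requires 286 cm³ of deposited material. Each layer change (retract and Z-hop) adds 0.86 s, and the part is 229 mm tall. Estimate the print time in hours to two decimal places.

Line area = 0.23 × 0.57 = 0.1311 mm².
Toolpath length = 286 cm³ / 0.1311 mm² = 286000 / 0.1311 = 2181540.8 mm.
Time extruding = 2181540.8 / 48.7 = 44795.5 s.
Layers = ⌈229/0.23⌉ = 996.
Z-hop total: 996 × 0.86 → 856.56 s.
Altogether 44795.5 + 856.56 = 45652.06 s, i.e. 12.68 hours.

12.68 hours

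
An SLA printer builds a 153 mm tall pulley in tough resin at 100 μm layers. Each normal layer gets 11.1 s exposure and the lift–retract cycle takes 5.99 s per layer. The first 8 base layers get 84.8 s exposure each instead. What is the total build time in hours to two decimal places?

Layers = ⌈153/0.1⌉ = 1530.
Base layers = 8 × (84.8 + 5.99), so 726.32 s.
Normal layers: 1522 × (11.1 + 5.99) → 26010.98 s.
Total = 726.32 + 26010.98 = 26737.3 s = 7.43 hours.

7.43 hours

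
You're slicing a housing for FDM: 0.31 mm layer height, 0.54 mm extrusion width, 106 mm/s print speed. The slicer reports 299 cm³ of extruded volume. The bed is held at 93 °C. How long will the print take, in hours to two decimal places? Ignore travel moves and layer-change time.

Extrusion cross-section: 0.31 × 0.54 → 0.1674 mm².
Path length: 299000 mm³ / 0.1674 mm² → 1786141 mm.
Print-move time = 1786141 / 106 = 16850.4 s.
16850.4 s = 4.68 hours.

4.68 hours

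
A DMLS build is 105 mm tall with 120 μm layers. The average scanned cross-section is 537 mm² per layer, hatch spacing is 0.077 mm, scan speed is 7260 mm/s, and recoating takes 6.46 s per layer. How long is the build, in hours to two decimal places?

1.80 hours

Layer count = ceil(105 / 0.12) = 875.
Hatch length per layer = 537 / 0.077 = 6974 mm.
Per-layer scan time: 6974 / 7260 → 0.9606 s.
Time per layer = 0.9606 + 6.46 = 7.4206 s.
Build time = 875 × 7.4206 = 6493.025 s = 1.80 hours.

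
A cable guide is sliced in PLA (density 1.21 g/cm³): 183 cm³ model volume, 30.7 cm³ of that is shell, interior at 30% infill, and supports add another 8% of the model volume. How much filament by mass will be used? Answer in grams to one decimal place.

110.1 g

Interior volume = 183 − 30.7, so 152.3 cm³.
Deposited infill: 0.30 × 152.3 → 45.69 cm³.
Support = 0.08 × 183, so 14.64 cm³.
Total extruded: 30.7 + 45.69 + 14.64 → 91.03 cm³.
Mass = 91.03 × 1.21, so 110.1463 g.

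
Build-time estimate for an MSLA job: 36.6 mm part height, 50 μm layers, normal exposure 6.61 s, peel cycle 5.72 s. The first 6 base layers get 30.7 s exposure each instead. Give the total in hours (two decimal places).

2.55 hours

Number of layers: 36.6 / 0.05 → 732 (rounded up).
Bottom layers = 6 × (30.7 + 5.72), so 218.52 s.
Remaining layers = 726 × (6.61 + 5.72), so 8951.58 s.
Sum: 218.52 + 8951.58 = 9170.1 s → 2.55 hours.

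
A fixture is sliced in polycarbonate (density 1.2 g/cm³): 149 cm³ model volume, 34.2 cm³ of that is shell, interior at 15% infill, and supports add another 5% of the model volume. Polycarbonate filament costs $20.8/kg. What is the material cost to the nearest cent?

Interior volume: 149 − 34.2 → 114.8 cm³.
Infill volume = 0.15 × 114.8, so 17.22 cm³.
Support: 0.05 × 149 → 7.45 cm³.
Total extruded = 34.2 + 17.22 + 7.45 = 58.87 cm³.
Mass: 58.87 × 1.2 → 70.644 g.
Cost = 70.644 g / 1000 × $20.8/kg = $1.47.

$1.47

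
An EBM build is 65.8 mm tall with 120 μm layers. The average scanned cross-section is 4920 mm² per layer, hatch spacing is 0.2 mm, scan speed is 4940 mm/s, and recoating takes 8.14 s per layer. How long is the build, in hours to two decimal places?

Layer count = ceil(65.8 / 0.12) = 549.
Hatch length per layer = 4920 / 0.2 = 24600 mm.
Per-layer scan time = 24600 / 4940, so 4.9798 s.
Time per layer = 4.9798 + 8.14, so 13.1198 s.
Total: 549 × 13.1198 s = 7202.7702 s → 2.00 hours.

2.00 hours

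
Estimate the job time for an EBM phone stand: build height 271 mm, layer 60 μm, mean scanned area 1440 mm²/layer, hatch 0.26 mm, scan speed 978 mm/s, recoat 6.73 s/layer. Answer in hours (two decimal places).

Layer count = ceil(271 / 0.06) = 4517.
Per-layer scan distance = 1440 / 0.26 = 5538.5 mm.
Per-layer scan time = 5538.5 / 978 = 5.6631 s.
Per-layer time = 5.6631 + 6.73 = 12.3931 s.
4517 layers × 12.3931 s/layer = 55979.6327 s, i.e. 15.55 hours.

15.55 hours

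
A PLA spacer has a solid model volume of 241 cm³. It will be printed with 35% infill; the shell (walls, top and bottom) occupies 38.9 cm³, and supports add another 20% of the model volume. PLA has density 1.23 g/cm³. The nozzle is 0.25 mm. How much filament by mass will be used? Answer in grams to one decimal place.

Infill region = 241 − 38.9 = 202.1 cm³.
Deposited infill = 0.35 × 202.1 = 70.735 cm³.
Support = 0.20 × 241 = 48.2 cm³.
Deposited volume = 38.9 + 70.735 + 48.2 = 157.835 cm³.
Mass: 157.835 × 1.23 → 194.13705 g.

194.1 g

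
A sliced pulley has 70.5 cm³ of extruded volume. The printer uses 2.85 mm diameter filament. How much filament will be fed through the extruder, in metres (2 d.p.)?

A = π r² = π × 1.425² = 6.3794 mm².
L = 70500 mm³ / 6.3794 mm² = 11051.2 mm, i.e. 11.05 m.

11.05 m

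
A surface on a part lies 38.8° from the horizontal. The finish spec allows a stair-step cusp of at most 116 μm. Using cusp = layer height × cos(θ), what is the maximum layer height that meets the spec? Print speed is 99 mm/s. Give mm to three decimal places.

0.149 mm

cos(38.8°) = 0.7793; t_max = 0.116/0.7793 = 0.149 mm.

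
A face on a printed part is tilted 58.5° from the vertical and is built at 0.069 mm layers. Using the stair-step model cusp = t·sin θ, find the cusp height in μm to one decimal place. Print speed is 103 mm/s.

58.8 μm

sin(58.5°) = 0.8526, so cusp = 0.069 × 0.8526 = 0.058829 mm → 58.8 μm.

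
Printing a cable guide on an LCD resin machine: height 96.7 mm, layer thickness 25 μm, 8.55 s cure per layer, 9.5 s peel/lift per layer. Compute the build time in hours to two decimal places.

19.39 hours

Layer count = ceil(96.7 / 0.025) = 3868.
Each layer takes = 8.55 + 9.5 = 18.05 s.
Build time: 3868 × 18.05 s = 69817.4 s, i.e. 19.39 hours.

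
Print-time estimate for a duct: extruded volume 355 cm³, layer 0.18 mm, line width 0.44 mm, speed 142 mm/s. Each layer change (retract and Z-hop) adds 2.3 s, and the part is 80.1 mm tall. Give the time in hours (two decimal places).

Bead cross-section = 0.18 × 0.44, so 0.0792 mm².
Toolpath length = 355 cm³ / 0.0792 mm² = 355000 / 0.0792 = 4482323.2 mm.
Extrusion time: 4482323.2 / 142 → 31565.7 s.
Layers = ⌈80.1/0.18⌉ = 445.
Non-print overhead = 445 × 2.3 = 1023.5 s.
Altogether 31565.7 + 1023.5 = 32589.2 s, i.e. 9.05 hours.

9.05 hours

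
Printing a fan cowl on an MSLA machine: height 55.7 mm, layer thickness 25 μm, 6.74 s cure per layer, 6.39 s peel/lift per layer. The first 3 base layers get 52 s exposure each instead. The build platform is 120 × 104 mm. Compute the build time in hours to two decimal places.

8.16 hours

Layers = ⌈55.7/0.025⌉ = 2228.
Base layers = 3 × (52 + 6.39) = 175.17 s.
Regular layers: 2225 × (6.74 + 6.39) → 29214.25 s.
Total = 175.17 + 29214.25 = 29389.42 s = 8.16 hours.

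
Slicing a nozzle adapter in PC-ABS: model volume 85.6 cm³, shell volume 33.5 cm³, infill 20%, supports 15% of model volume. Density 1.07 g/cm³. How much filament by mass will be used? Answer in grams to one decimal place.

Infill region = 85.6 − 33.5 = 52.1 cm³.
Infill deposited = 0.20 × 52.1, so 10.42 cm³.
Support = 0.15 × 85.6, so 12.84 cm³.
Total printed volume: 33.5 + 10.42 + 12.84 → 56.76 cm³.
Mass: 56.76 × 1.07 → 60.7332 g.

60.7 g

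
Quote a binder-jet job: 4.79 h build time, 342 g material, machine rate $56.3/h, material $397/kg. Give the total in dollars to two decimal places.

Machine cost: 56.3 × 4.79 → $269.677.
Feedstock cost: 397 × 342/1000 → $135.774.
Job cost: 269.677 + 135.774 = 405.451 ≈ $405.45.

$405.45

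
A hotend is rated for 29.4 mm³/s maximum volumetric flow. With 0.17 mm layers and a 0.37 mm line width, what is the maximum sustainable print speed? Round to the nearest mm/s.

467 mm/s

A: 0.17 × 0.37 → 0.0629 mm².
Max speed = 29.4 / 0.0629 = 467.41 ≈ 467 mm/s.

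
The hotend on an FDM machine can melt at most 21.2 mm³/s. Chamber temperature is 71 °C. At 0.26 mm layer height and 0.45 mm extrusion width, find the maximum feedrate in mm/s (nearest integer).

Extrusion cross-section = 0.26 × 0.45, so 0.117 mm².
Max speed = 21.2 / 0.117 = 181.20 ≈ 181 mm/s.

181 mm/s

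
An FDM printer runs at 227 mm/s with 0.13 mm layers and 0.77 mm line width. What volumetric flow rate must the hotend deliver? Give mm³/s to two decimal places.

22.72

Bead cross-section = 0.13 × 0.77 = 0.1001 mm².
Volumetric flow = 227 × 0.1001 = 22.72 mm³/s.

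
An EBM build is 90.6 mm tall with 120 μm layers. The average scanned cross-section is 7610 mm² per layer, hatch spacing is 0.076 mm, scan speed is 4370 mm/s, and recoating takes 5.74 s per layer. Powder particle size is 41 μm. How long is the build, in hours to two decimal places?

6.01 hours

Number of layers: 90.6 / 0.12 → 755 (rounded up).
Scan path per layer = 7610 / 0.076, so 100131.6 mm.
Per-layer scan time = 100131.6 / 4370 = 22.9134 s.
Per-layer time = 22.9134 + 5.74 = 28.6534 s.
Total: 755 × 28.6534 s = 21633.317 s → 6.01 hours.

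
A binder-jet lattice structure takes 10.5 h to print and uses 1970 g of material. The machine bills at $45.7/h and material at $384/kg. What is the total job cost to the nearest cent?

Machine-time cost = 45.7 × 10.5 = $479.85.
Material cost: 384 × 1970/1000 → $756.48.
Total = 479.85 + 756.48 = $1236.33.

$1236.33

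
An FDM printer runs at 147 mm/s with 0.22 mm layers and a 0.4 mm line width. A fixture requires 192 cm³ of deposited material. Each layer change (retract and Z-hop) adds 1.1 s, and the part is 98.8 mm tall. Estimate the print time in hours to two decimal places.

4.26 hours

Bead cross-section: 0.22 × 0.4 → 0.088 mm².
Total extruded path = 192000/0.088 = 2181818.2 mm.
Print-move time: 2181818.2 / 147 → 14842.3 s.
Layers = ⌈98.8/0.22⌉ = 450.
Non-print overhead = 450 × 1.1 = 495 s.
Altogether 14842.3 + 495 = 15337.3 s, i.e. 4.26 hours.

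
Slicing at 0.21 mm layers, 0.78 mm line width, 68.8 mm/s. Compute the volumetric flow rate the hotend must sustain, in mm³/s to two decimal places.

Bead cross-section = 0.21 × 0.78 = 0.1638 mm².
Q = v·A = 68.8 × 0.1638 = 11.27 mm³/s.

11.27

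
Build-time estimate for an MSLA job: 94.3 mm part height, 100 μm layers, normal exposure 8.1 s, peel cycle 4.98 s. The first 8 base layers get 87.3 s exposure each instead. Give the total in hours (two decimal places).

3.60 hours

Layers = ⌈94.3/0.1⌉ = 943.
Burn-in layers = 8 × (87.3 + 4.98), so 738.24 s.
Normal layers = 935 × (8.1 + 4.98), so 12229.8 s.
Sum: 738.24 + 12229.8 = 12968.04 s → 3.60 hours.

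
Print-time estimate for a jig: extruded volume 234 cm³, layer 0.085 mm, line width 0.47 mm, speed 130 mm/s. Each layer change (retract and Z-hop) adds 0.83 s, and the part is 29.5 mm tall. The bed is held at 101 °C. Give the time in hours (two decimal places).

Bead cross-section: 0.085 × 0.47 → 0.03995 mm².
Toolpath length = 234 cm³ / 0.03995 mm² = 234000 / 0.03995 = 5857321.7 mm.
Time extruding: 5857321.7 / 130 → 45056.3 s.
Number of layers: 29.5 / 0.085 → 348 (rounded up).
Layer-change overhead = 348 × 0.83, so 288.84 s.
Total = 45056.3 + 288.84 = 45345.14 s = 12.60 hours.

12.60 hours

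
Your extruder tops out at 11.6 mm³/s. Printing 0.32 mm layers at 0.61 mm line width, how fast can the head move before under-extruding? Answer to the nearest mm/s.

59 mm/s

Bead cross-section = 0.32 × 0.61, so 0.1952 mm².
Max speed = 11.6 / 0.1952 = 59.43 ≈ 59 mm/s.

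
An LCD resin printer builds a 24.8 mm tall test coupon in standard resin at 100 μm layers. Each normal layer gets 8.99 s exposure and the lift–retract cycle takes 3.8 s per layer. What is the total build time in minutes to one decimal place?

52.9 minutes

Layers = ⌈24.8/0.1⌉ = 248.
Cycle time: 8.99 + 3.8 → 12.79 s.
Build time: 248 × 12.79 s = 3171.92 s, i.e. 52.9 minutes.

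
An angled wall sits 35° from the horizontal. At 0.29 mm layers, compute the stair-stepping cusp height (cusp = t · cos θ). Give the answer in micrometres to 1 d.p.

Cusp = layer height × cos(35°) = 0.29 × 0.8192 = 0.237568 mm = 237.6 μm.

237.6 μm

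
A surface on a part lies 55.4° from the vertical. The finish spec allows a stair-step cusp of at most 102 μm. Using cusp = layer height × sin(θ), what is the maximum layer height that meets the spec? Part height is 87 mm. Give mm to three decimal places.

0.124 mm

t = h_c / sin θ = 0.102 / 0.8231 = 0.124 mm.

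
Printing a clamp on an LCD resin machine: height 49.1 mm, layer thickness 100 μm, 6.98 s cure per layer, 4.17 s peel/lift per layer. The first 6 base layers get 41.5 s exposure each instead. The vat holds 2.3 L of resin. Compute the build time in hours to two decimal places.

Layers = ⌈49.1/0.1⌉ = 491.
Bottom layers: 6 × (41.5 + 4.17) → 274.02 s.
Normal layers: 485 × (6.98 + 4.17) → 5407.75 s.
Total = 274.02 + 5407.75 = 5681.77 s = 1.58 hours.

1.58 hours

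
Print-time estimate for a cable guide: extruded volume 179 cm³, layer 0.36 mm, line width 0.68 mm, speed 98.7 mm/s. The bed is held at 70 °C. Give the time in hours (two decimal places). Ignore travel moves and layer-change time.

2.06 hours

Bead cross-section = 0.36 × 0.68 = 0.2448 mm².
Path length: 179000 mm³ / 0.2448 mm² → 731209.2 mm.
Time extruding: 731209.2 / 98.7 → 7408.4 s.
Converting: 7408.4 s = 2.06 hours.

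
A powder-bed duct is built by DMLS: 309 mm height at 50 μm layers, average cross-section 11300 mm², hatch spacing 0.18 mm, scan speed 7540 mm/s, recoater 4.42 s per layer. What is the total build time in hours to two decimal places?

Layers = ⌈309/0.05⌉ = 6180.
Per-layer scan distance = 11300 / 0.18 = 62777.8 mm.
Scan time per layer = 62777.8 / 7540 = 8.326 s.
Layer cycle: 8.326 + 4.42 → 12.746 s.
6180 layers × 12.746 s/layer = 78770.28 s, i.e. 21.88 hours.

21.88 hours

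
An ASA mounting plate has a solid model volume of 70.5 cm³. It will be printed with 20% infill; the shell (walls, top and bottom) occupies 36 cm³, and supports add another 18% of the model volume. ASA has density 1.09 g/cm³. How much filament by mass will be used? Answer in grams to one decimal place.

Volume inside the shell: 70.5 − 36 → 34.5 cm³.
Deposited infill = 0.20 × 34.5 = 6.9 cm³.
Support = 0.18 × 70.5 = 12.69 cm³.
Deposited volume: 36 + 6.9 + 12.69 → 55.59 cm³.
Mass = 55.59 × 1.09 = 60.5931 g.

60.6 g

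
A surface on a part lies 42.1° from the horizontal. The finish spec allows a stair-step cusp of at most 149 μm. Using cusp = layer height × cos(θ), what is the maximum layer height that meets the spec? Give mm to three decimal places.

0.201 mm

Layer height = cusp / cos(42.1°) = 0.149 / 0.7420 = 0.201 mm.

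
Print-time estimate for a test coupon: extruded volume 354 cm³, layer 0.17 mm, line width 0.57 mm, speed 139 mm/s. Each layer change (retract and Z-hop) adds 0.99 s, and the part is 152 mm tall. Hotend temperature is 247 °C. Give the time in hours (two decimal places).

7.55 hours

Line area = 0.17 × 0.57 = 0.0969 mm².
Total extruded path = 354000/0.0969 = 3653250.8 mm.
Extrusion time: 3653250.8 / 139 → 26282.4 s.
Layers = ⌈152/0.17⌉ = 895.
Layer-change overhead = 895 × 0.99, so 886.05 s.
Total = 26282.4 + 886.05 = 27168.45 s = 7.55 hours.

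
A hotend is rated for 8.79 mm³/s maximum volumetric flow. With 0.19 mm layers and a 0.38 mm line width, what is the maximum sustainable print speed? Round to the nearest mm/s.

122 mm/s

Bead cross-section = 0.19 × 0.38, so 0.0722 mm².
v_max = Q/A = 8.79/0.0722 = 121.75 mm/s → 122 mm/s.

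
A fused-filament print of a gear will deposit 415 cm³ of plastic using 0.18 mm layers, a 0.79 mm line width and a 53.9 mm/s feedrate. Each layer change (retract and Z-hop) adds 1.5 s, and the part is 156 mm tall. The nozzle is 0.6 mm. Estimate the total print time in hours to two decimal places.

Bead cross-section: 0.18 × 0.79 → 0.1422 mm².
Total extruded path = 415000/0.1422 = 2918424.8 mm.
Extrusion time: 2918424.8 / 53.9 → 54145.2 s.
Number of layers: 156 / 0.18 → 867 (rounded up).
Z-hop total = 867 × 1.5 = 1300.5 s.
Altogether 54145.2 + 1300.5 = 55445.7 s, i.e. 15.40 hours.

15.40 hours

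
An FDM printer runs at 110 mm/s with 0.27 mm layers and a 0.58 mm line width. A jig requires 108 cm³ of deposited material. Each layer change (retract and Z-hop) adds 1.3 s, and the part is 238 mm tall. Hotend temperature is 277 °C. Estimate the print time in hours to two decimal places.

Bead cross-section = 0.27 × 0.58, so 0.1566 mm².
Total extruded path = 108000/0.1566 = 689655.2 mm.
Time extruding = 689655.2 / 110 = 6269.6 s.
Layers = ⌈238/0.27⌉ = 882.
Z-hop total = 882 × 1.3, so 1146.6 s.
Total = 6269.6 + 1146.6 = 7416.2 s = 2.06 hours.

2.06 hours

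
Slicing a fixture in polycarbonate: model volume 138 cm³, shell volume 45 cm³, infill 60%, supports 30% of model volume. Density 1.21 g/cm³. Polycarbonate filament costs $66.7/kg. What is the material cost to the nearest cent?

$11.48

Volume inside the shell = 138 − 45, so 93 cm³.
Infill volume = 0.60 × 93, so 55.8 cm³.
Support = 0.30 × 138, so 41.4 cm³.
Deposited volume: 45 + 55.8 + 41.4 → 142.2 cm³.
Mass: 142.2 × 1.21 → 172.062 g.
Cost = 172.062 g / 1000 × $66.7/kg = $11.48.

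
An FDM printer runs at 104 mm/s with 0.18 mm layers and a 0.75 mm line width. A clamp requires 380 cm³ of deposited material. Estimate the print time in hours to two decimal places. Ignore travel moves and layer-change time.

Line area: 0.18 × 0.75 → 0.135 mm².
Path length: 380000 mm³ / 0.135 mm² → 2814814.8 mm.
Time extruding: 2814814.8 / 104 → 27065.5 s.
27065.5 s = 7.52 hours.

7.52 hours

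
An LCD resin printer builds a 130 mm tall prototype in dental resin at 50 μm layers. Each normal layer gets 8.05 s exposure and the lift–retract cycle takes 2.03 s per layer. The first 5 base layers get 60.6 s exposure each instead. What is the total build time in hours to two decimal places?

7.35 hours

Layers = ⌈130/0.05⌉ = 2600.
Bottom layers: 5 × (60.6 + 2.03) → 313.15 s.
Remaining layers: 2595 × (8.05 + 2.03) → 26157.6 s.
Total = 313.15 + 26157.6 = 26470.75 s = 7.35 hours.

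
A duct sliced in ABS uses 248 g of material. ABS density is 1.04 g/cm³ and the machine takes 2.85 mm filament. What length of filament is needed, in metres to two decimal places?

Volume = 248 g / 1.04 g·cm⁻³ = 238.4615 cm³ = 238461.5 mm³.
Filament cross-section = π × (2.85/2)² = 6.3794 mm².
L = V/A = 238461.5/6.3794 = 37379.93 mm → 37.38 m.

37.38 m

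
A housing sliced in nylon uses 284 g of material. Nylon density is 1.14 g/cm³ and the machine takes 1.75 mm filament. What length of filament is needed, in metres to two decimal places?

Volume = 284 g / 1.14 g·cm⁻³ = 249.1228 cm³ = 249122.8 mm³.
Cross-section of 1.75 mm filament: π·(1.75/2)² = 2.4053 mm².
L = V/A = 249122.8/2.4053 = 103572.44 mm → 103.57 m.

103.57 m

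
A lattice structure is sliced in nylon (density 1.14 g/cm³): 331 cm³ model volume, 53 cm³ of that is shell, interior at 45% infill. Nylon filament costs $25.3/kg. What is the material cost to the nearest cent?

Volume inside the shell = 331 − 53, so 278 cm³.
Deposited infill = 0.45 × 278 = 125.1 cm³.
Deposited volume: 53 + 125.1 → 178.1 cm³.
Mass: 178.1 × 1.14 → 203.034 g.
At $25.3/kg: 203.034/1000 × 25.3 = $5.14.

$5.14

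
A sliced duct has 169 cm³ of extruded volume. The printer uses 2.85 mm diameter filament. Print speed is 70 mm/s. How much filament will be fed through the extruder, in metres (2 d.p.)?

26.49 m

Filament cross-section = π × (2.85/2)² = 6.3794 mm².
Length = 169 cm³ / 6.3794 mm² = 169000 / 6.3794 = 26491.52 mm = 26.49 m.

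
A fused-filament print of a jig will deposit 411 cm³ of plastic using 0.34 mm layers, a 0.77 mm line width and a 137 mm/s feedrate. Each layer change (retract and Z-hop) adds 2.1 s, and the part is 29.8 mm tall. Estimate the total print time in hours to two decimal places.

Bead cross-section = 0.34 × 0.77, so 0.2618 mm².
Toolpath length = 411 cm³ / 0.2618 mm² = 411000 / 0.2618 = 1569900.7 mm.
Print-move time = 1569900.7 / 137, so 11459.1 s.
Layers = ⌈29.8/0.34⌉ = 88.
Layer-change overhead = 88 × 2.1 = 184.8 s.
Altogether 11459.1 + 184.8 = 11643.9 s, i.e. 3.23 hours.

3.23 hours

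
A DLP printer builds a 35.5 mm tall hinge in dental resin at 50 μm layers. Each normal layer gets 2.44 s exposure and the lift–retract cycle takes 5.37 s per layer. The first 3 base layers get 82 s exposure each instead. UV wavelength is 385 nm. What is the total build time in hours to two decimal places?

1.61 hours

Layer count = ceil(35.5 / 0.05) = 710.
Base layers: 3 × (82 + 5.37) → 262.11 s.
Normal layers: 707 × (2.44 + 5.37) → 5521.67 s.
Sum: 262.11 + 5521.67 = 5783.78 s → 1.61 hours.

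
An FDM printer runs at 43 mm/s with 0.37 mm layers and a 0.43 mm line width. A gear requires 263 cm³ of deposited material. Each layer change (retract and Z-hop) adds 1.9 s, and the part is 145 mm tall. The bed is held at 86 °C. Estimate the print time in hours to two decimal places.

10.89 hours

Line area = 0.37 × 0.43, so 0.1591 mm².
Path length: 263000 mm³ / 0.1591 mm² → 1653048.4 mm.
Extrusion time = 1653048.4 / 43 = 38443 s.
Layer count = ceil(145 / 0.37) = 392.
Non-print overhead: 392 × 1.9 → 744.8 s.
Total = 38443 + 744.8 = 39187.8 s = 10.89 hours.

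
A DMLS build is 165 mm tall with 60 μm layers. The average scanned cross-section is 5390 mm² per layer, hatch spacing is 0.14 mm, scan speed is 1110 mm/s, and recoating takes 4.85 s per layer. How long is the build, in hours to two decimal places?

30.20 hours

Number of layers: 165 / 0.06 → 2750 (rounded up).
Hatch length per layer = 5390 / 0.14 = 38500 mm.
Per-layer scan time = 38500 / 1110 = 34.6847 s.
Layer cycle: 34.6847 + 4.85 → 39.5347 s.
Total: 2750 × 39.5347 s = 108720.425 s → 30.20 hours.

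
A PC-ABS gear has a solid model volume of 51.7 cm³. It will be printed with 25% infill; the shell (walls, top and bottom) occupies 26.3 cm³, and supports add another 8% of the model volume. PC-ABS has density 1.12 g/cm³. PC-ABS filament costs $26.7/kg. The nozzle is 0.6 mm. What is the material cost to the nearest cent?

Interior volume = 51.7 − 26.3, so 25.4 cm³.
Infill volume = 0.25 × 25.4, so 6.35 cm³.
Support = 0.08 × 51.7, so 4.136 cm³.
Deposited volume = 26.3 + 6.35 + 4.136, so 36.786 cm³.
Mass = 36.786 × 1.12, so 41.20032 g.
At $26.7/kg: 41.20032/1000 × 26.7 = $1.10.

$1.10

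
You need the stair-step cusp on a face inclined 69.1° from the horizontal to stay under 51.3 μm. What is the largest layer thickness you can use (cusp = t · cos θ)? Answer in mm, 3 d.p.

0.144 mm

cos(69.1°) = 0.3567; t_max = 0.0513/0.3567 = 0.144 mm.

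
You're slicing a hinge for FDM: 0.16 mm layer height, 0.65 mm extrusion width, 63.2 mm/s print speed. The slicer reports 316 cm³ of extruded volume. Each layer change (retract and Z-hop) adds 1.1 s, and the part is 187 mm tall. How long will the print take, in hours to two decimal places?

13.71 hours

Extrusion cross-section: 0.16 × 0.65 → 0.104 mm².
Toolpath length = 316 cm³ / 0.104 mm² = 316000 / 0.104 = 3038461.5 mm.
Extrusion time = 3038461.5 / 63.2, so 48076.9 s.
Layer count = ceil(187 / 0.16) = 1169.
Non-print overhead: 1169 × 1.1 → 1285.9 s.
Total = 48076.9 + 1285.9 = 49362.8 s = 13.71 hours.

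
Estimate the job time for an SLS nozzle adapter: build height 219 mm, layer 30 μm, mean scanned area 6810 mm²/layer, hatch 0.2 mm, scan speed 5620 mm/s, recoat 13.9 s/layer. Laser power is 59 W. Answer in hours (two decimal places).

40.47 hours

Layer count = ceil(219 / 0.03) = 7300.
Hatch length per layer = 6810 / 0.2 = 34050 mm.
Per-layer scan time: 34050 / 5620 → 6.0587 s.
Layer cycle = 6.0587 + 13.9, so 19.9587 s.
Total: 7300 × 19.9587 s = 145698.51 s → 40.47 hours.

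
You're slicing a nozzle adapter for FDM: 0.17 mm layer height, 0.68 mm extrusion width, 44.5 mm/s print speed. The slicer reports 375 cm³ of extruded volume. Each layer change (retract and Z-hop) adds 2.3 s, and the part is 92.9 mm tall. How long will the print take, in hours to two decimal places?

Extrusion cross-section: 0.17 × 0.68 → 0.1156 mm².
Path length: 375000 mm³ / 0.1156 mm² → 3243944.6 mm.
Extrusion time = 3243944.6 / 44.5 = 72897.6 s.
Number of layers: 92.9 / 0.17 → 547 (rounded up).
Z-hop total = 547 × 2.3, so 1258.1 s.
Altogether 72897.6 + 1258.1 = 74155.7 s, i.e. 20.60 hours.

20.60 hours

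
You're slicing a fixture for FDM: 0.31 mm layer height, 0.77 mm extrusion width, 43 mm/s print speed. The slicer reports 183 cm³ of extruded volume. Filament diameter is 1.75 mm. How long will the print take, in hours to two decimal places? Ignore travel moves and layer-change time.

Line area = 0.31 × 0.77 = 0.2387 mm².
Toolpath length = 183 cm³ / 0.2387 mm² = 183000 / 0.2387 = 766652.7 mm.
Time extruding = 766652.7 / 43, so 17829.1 s.
That's 17829.1 s → 4.95 hours.

4.95 hours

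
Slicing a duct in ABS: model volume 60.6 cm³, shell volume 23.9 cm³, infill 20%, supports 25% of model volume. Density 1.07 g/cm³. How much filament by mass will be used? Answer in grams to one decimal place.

49.6 g

Interior volume: 60.6 − 23.9 → 36.7 cm³.
Infill volume = 0.20 × 36.7 = 7.34 cm³.
Support = 0.25 × 60.6 = 15.15 cm³.
Total extruded: 23.9 + 7.34 + 15.15 → 46.39 cm³.
Mass = 46.39 × 1.07 = 49.6373 g.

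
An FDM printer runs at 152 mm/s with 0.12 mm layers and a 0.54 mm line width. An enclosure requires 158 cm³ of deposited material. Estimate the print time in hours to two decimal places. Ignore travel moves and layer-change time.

4.46 hours

Line area: 0.12 × 0.54 → 0.0648 mm².
Toolpath length = 158 cm³ / 0.0648 mm² = 158000 / 0.0648 = 2438271.6 mm.
Time extruding: 2438271.6 / 152 → 16041.3 s.
That's 16041.3 s → 4.46 hours.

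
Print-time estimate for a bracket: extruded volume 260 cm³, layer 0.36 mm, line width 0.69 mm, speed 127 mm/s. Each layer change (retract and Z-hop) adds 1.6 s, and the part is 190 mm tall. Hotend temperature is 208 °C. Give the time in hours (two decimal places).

Line area: 0.36 × 0.69 → 0.2484 mm².
Path length: 260000 mm³ / 0.2484 mm² → 1046698.9 mm.
Extrusion time = 1046698.9 / 127, so 8241.7 s.
Layers = ⌈190/0.36⌉ = 528.
Non-print overhead = 528 × 1.6, so 844.8 s.
Total = 8241.7 + 844.8 = 9086.5 s = 2.52 hours.

2.52 hours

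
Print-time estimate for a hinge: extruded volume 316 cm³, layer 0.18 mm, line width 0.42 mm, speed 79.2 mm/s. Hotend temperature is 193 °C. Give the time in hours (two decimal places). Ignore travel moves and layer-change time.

Extrusion cross-section = 0.18 × 0.42, so 0.0756 mm².
Toolpath length = 316 cm³ / 0.0756 mm² = 316000 / 0.0756 = 4179894.2 mm.
Time extruding = 4179894.2 / 79.2 = 52776.4 s.
That's 52776.4 s → 14.66 hours.

14.66 hours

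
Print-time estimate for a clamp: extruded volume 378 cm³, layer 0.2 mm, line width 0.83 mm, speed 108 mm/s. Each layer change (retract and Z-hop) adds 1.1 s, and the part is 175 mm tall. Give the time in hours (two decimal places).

6.12 hours

Extrusion cross-section = 0.2 × 0.83, so 0.166 mm².
Total extruded path = 378000/0.166 = 2277108.4 mm.
Extrusion time = 2277108.4 / 108 = 21084.3 s.
Layer count = ceil(175 / 0.2) = 875.
Layer-change overhead: 875 × 1.1 → 962.5 s.
Altogether 21084.3 + 962.5 = 22046.8 s, i.e. 6.12 hours.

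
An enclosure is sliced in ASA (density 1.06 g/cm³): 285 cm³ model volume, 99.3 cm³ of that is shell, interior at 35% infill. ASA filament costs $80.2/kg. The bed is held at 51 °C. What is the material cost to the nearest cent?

Interior volume = 285 − 99.3 = 185.7 cm³.
Infill deposited = 0.35 × 185.7, so 64.995 cm³.
Total extruded: 99.3 + 64.995 → 164.295 cm³.
Mass = 164.295 × 1.06 = 174.1527 g.
At $80.2/kg: 174.1527/1000 × 80.2 = $13.97.

$13.97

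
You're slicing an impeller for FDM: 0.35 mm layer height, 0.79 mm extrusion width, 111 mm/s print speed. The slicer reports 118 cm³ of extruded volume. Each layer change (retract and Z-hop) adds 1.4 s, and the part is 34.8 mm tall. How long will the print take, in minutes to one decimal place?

66.4 minutes

Line area: 0.35 × 0.79 → 0.2765 mm².
Toolpath length = 118 cm³ / 0.2765 mm² = 118000 / 0.2765 = 426763.1 mm.
Extrusion time: 426763.1 / 111 → 3844.7 s.
Layer count = ceil(34.8 / 0.35) = 100.
Non-print overhead = 100 × 1.4 = 140 s.
Total = 3844.7 + 140 = 3984.7 s = 66.4 minutes.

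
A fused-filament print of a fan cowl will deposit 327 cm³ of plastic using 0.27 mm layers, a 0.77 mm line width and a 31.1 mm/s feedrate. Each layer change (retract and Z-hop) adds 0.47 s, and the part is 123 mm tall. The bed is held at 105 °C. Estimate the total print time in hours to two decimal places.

14.11 hours

Bead cross-section: 0.27 × 0.77 → 0.2079 mm².
Toolpath length = 327 cm³ / 0.2079 mm² = 327000 / 0.2079 = 1572871.6 mm.
Print-move time = 1572871.6 / 31.1, so 50574.6 s.
Layers = ⌈123/0.27⌉ = 456.
Z-hop total: 456 × 0.47 → 214.32 s.
Altogether 50574.6 + 214.32 = 50788.92 s, i.e. 14.11 hours.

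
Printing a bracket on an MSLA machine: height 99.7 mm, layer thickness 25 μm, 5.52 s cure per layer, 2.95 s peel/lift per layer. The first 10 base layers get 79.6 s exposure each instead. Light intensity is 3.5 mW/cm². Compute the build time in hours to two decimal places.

9.59 hours

Number of layers: 99.7 / 0.025 → 3988 (rounded up).
Bottom layers: 10 × (79.6 + 2.95) → 825.5 s.
Remaining layers: 3978 × (5.52 + 2.95) → 33693.66 s.
Total = 825.5 + 33693.66 = 34519.16 s = 9.59 hours.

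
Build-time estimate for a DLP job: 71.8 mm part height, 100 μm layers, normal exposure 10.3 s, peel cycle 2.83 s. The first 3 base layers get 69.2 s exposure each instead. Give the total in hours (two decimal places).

2.67 hours

Layer count = ceil(71.8 / 0.1) = 718.
Bottom layers = 3 × (69.2 + 2.83), so 216.09 s.
Regular layers = 715 × (10.3 + 2.83) = 9387.95 s.
Total = 216.09 + 9387.95 = 9604.04 s = 2.67 hours.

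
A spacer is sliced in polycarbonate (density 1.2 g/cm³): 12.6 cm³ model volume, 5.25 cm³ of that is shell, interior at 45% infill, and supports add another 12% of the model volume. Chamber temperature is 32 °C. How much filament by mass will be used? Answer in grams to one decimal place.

12.1 g

Volume inside the shell = 12.6 − 5.25, so 7.35 cm³.
Deposited infill = 0.45 × 7.35, so 3.3075 cm³.
Support = 0.12 × 12.6, so 1.512 cm³.
Deposited volume = 5.25 + 3.3075 + 1.512, so 10.0695 cm³.
Mass: 10.0695 × 1.2 → 12.0834 g.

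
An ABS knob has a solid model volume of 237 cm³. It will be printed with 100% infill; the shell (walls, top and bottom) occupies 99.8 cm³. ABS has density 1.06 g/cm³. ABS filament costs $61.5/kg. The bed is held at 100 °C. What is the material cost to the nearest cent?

$15.45

Volume inside the shell = 237 − 99.8, so 137.2 cm³.
Deposited infill = 1.00 × 137.2 = 137.2 cm³.
Deposited volume = 99.8 + 137.2 = 237 cm³.
Mass: 237 × 1.06 → 251.22 g.
Cost = 251.22 g / 1000 × $61.5/kg = $15.45.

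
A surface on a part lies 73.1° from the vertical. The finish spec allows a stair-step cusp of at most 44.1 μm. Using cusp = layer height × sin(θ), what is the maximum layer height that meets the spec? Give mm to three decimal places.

0.046 mm

t = h_c / sin θ = 0.0441 / 0.9568 = 0.046 mm.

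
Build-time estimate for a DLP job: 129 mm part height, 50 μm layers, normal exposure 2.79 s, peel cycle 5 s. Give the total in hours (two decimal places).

Number of layers: 129 / 0.05 → 2580 (rounded up).
Each layer takes = 2.79 + 5, so 7.79 s.
Build time: 2580 × 7.79 s = 20098.2 s, i.e. 5.58 hours.

5.58 hours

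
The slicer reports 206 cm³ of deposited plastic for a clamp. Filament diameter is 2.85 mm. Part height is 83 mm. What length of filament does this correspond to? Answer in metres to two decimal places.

32.29 m

A = π r² = π × 1.425² = 6.3794 mm².
Length = 206 cm³ / 6.3794 mm² = 206000 / 6.3794 = 32291.44 mm = 32.29 m.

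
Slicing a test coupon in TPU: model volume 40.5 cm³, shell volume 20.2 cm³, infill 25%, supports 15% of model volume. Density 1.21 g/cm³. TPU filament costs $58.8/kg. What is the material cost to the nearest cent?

Infill region = 40.5 − 20.2 = 20.3 cm³.
Infill deposited: 0.25 × 20.3 → 5.075 cm³.
Support = 0.15 × 40.5, so 6.075 cm³.
Deposited volume: 20.2 + 5.075 + 6.075 → 31.35 cm³.
Mass = 31.35 × 1.21, so 37.9335 g.
Cost = 37.9335 g / 1000 × $58.8/kg = $2.23.

$2.23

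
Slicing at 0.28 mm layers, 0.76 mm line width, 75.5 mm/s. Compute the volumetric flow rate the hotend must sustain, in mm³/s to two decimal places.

Bead cross-section = 0.28 × 0.76, so 0.2128 mm².
Q = v·A = 75.5 × 0.2128 = 16.07 mm³/s.

16.07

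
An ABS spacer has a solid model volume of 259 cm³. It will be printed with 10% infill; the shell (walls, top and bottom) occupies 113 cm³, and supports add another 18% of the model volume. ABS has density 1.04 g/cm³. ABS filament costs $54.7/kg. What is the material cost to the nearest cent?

Interior volume: 259 − 113 → 146 cm³.
Infill deposited: 0.10 × 146 → 14.6 cm³.
Support: 0.18 × 259 → 46.62 cm³.
Total extruded: 113 + 14.6 + 46.62 → 174.22 cm³.
Mass = 174.22 × 1.04, so 181.1888 g.
At $54.7/kg: 181.1888/1000 × 54.7 = $9.91.

$9.91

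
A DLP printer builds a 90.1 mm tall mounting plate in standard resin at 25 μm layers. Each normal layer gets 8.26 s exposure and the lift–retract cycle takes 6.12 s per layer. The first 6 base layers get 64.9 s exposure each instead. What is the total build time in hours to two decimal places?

14.49 hours

Number of layers: 90.1 / 0.025 → 3604 (rounded up).
Base layers: 6 × (64.9 + 6.12) → 426.12 s.
Normal layers: 3598 × (8.26 + 6.12) → 51739.24 s.
Total = 426.12 + 51739.24 = 52165.36 s = 14.49 hours.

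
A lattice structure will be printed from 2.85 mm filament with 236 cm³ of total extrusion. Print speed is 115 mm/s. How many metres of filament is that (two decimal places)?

Filament cross-section = π × (2.85/2)² = 6.3794 mm².
Length = 236 cm³ / 6.3794 mm² = 236000 / 6.3794 = 36994.07 mm = 36.99 m.

36.99 m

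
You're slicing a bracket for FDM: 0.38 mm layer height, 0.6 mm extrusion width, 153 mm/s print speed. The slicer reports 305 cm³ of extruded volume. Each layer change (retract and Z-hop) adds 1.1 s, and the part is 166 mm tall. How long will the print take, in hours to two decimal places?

Line area: 0.38 × 0.6 → 0.228 mm².
Total extruded path = 305000/0.228 = 1337719.3 mm.
Time extruding: 1337719.3 / 153 → 8743.3 s.
Number of layers: 166 / 0.38 → 437 (rounded up).
Non-print overhead: 437 × 1.1 → 480.7 s.
Total = 8743.3 + 480.7 = 9224 s = 2.56 hours.

2.56 hours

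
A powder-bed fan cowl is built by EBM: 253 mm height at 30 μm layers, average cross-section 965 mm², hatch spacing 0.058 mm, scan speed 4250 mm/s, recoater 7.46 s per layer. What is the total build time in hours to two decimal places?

26.65 hours

Layers = ⌈253/0.03⌉ = 8434.
Hatch length per layer: 965 / 0.058 → 16637.9 mm.
Beam time per layer = 16637.9 / 4250, so 3.9148 s.
Time per layer = 3.9148 + 7.46 = 11.3748 s.
Total: 8434 × 11.3748 s = 95935.0632 s → 26.65 hours.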